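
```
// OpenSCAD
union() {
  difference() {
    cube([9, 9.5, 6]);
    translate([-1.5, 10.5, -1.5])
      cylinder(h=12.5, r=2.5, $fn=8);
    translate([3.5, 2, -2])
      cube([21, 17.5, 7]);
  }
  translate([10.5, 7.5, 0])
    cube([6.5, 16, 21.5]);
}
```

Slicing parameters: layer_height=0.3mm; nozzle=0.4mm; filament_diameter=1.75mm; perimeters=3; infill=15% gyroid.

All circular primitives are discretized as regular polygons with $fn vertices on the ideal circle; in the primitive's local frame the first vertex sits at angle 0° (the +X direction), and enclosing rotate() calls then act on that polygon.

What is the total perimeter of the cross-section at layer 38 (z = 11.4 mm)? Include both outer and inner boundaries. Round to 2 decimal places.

At z = 11.4 mm: the cube is absent (z outside [0, 6]); the cylinder at (-1.5, 10.5) is absent (z outside [-1.5, 11]); the cube at (3.5, 2) is not intersected at this z (z outside [-2, 5]); Subtracting the remaining from the first: the first operand is absent here, so nothing remains; the cube at (10.5, 7.5) (footprint 6.5×16) is included at this height (perimeter 45.00 mm); Combining (union): only the 6.5×16 cube at (10.5, 7.5) is present, so the union is just that shape — boundary = 45.00 mm. Overall, the cross-section is a single solid region. Total boundary length (outer) = 45.00 mm.

45.00 mm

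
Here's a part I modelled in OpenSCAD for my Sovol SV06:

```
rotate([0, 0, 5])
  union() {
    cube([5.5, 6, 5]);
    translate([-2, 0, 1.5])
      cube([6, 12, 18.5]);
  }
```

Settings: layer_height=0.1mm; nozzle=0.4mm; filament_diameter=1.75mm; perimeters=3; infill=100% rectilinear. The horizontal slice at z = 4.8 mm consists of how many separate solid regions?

1

At z = 4.8 mm: the 5.5×6 cube contributes its full rectangle; the cube at (-2, 0) (footprint 6×12) is included at this height; Taking the union: the regions partially overlap (shared area 24.00 mm²), so overlapping operands fuse into one piece — 1 connected region; (rotated 5° about Z; rotation is an isometry so areas/perimeters/island counts are preserved). The result has 1 disconnected region.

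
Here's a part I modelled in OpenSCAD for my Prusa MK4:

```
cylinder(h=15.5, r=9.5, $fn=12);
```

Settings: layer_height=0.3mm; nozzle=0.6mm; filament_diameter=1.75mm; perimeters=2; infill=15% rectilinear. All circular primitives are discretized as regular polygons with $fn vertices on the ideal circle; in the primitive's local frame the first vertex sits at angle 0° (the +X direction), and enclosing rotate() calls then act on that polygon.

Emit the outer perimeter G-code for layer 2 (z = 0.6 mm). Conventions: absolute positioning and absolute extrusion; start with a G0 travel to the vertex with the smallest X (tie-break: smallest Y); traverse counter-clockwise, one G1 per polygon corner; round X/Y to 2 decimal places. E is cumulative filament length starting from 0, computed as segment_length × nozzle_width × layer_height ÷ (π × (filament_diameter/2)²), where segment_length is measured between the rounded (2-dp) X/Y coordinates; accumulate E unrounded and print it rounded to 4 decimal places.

At z = 0.6 mm: the r=9.5 cylinder contributes a regular 12-gon of circumradius 9.5. The outline is a single polygon with 12 vertices. Extrusion per mm of travel: 0.6 × 0.3 / (π × 0.875²) = 0.074835. Accumulating E over each segment gives final E = 4.4168.

G0 X-9.50 Y0.00 Z0.60
G1 X-8.23 Y-4.75 E0.3680
G1 X-4.75 Y-8.23 E0.7363
G1 X0.00 Y-9.50 E1.1042
G1 X4.75 Y-8.23 E1.4722
G1 X8.23 Y-4.75 E1.8405
G1 X9.50 Y0.00 E2.2084
G1 X8.23 Y4.75 E2.5764
G1 X4.75 Y8.23 E2.9447
G1 X0.00 Y9.50 E3.3126
G1 X-4.75 Y8.23 E3.6806
G1 X-8.23 Y4.75 E4.0489
G1 X-9.50 Y0.00 E4.4168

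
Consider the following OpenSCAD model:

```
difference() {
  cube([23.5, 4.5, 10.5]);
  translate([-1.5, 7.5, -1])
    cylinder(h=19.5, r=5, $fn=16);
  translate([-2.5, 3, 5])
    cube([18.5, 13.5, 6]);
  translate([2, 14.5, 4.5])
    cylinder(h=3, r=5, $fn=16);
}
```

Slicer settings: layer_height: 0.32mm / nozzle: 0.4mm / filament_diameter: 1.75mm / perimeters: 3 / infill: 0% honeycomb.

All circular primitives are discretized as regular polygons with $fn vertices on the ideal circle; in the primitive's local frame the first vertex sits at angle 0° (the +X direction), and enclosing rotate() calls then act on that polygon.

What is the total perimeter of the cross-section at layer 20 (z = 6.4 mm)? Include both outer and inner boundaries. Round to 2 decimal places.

At z = 6.4 mm: the cube (footprint 23.5×4.5) is included at this height (perimeter 56.00 mm); the r=5 cylinder at (-1.5, 7.5) gives a regular 16-gon of circumradius 5 (constant along its height) (perimeter = 2·16·5.000·sin(180°/16) = 31.21 mm); the cube at (-2.5, 3) is present — its section is the full 18.5×13.5 rectangle (perimeter 64.00 mm); the cylinder at (2, 14.5): section is a regular 16-gon, circumradius r=5 (perimeter = 2·16·5.000·sin(180°/16) = 31.21 mm); Taking the first minus the rest: starting from the 23.5×4.5 cube, the r=5 cylinder at (-1.5, 7.5) partially overlaps it — only the 2.53 mm² overlap (of its 76.54 mm²) is removed, clipping the outline; the 18.5×13.5 cube at (-2.5, 3) partially overlaps it — only the 21.55 mm² overlap (of its 249.75 mm²) is removed, clipping the outline; the r=5 cylinder at (2, 14.5) misses the remaining region (no effect) — boundary = 55.84 mm. Overall, the cross-section is a single solid region. Total boundary length (outer) = 55.84 mm.

55.84 mm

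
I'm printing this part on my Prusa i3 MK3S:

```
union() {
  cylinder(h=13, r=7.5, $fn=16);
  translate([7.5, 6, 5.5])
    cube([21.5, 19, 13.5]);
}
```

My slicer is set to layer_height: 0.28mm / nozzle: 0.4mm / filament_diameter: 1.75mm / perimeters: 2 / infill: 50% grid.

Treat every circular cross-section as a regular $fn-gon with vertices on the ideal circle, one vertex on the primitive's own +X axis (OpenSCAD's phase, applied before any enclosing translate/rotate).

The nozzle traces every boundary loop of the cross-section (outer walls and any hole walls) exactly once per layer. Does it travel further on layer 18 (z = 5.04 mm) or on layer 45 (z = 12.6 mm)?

Layer 18 (z = 5.04): the r=7.5 cylinder contributes a regular 16-gon of circumradius 7.5 (perimeter = 2·16·7.500·sin(180°/16) = 46.82 mm); the cube at (7.5, 6) is absent (z outside [5.5, 19]); Taking the union: only the r=7.5 cylinder is present, so the union is just that shape — boundary = 46.82 mm. So its perimeter = 46.82 mm. Layer 45 (z = 12.6): the r=7.5 cylinder contributes a regular 16-gon of circumradius 7.5 (perimeter = 2·16·7.500·sin(180°/16) = 46.82 mm); the 21.5×19 cube at (7.5, 6) contributes its full rectangle (perimeter 81.00 mm); Merging all regions: the 2 present regions are separate (no shared area or edge), so areas and boundary lengths simply add and each stays a separate island — boundary = 127.82 mm. So its perimeter = 127.82 mm. Layer 45 is larger (127.82 vs 46.82 mm).

layer 45 (z = 12.6 mm)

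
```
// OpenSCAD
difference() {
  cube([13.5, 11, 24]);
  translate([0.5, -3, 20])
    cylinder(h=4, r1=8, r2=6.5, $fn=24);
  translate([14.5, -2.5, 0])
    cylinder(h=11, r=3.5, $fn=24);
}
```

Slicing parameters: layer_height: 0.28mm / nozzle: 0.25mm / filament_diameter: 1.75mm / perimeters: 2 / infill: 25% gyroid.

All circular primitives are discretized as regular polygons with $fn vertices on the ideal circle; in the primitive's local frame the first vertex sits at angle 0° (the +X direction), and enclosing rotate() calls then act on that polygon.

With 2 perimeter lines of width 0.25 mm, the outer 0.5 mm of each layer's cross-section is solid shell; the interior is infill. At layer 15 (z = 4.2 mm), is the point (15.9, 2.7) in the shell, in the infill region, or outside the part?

outside

At z = 4.2 mm: the 13.5×11 cube contributes its full rectangle; the cone at (0.5, -3) is not intersected at this z (z outside [20, 24]); the r=3.5 cylinder at (14.5, -2.5) contributes a regular 24-gon of circumradius 3.5; Subtracting the remaining from the first: starting from the 13.5×11 cube, the r=3.5 cylinder at (14.5, -2.5) partially overlaps it — only the 0.70 mm² overlap (of its 38.05 mm²) is removed, clipping the outline — 1 connected region. Overall, the cross-section is a single solid region. The nearest boundary edge runs (13.50, 11.00)→(13.50, 0.84); distance from the point to it = 2.40 mm. The point is not inside any of the regions above, so it lies outside the cross-section (2.40 mm from the nearest boundary).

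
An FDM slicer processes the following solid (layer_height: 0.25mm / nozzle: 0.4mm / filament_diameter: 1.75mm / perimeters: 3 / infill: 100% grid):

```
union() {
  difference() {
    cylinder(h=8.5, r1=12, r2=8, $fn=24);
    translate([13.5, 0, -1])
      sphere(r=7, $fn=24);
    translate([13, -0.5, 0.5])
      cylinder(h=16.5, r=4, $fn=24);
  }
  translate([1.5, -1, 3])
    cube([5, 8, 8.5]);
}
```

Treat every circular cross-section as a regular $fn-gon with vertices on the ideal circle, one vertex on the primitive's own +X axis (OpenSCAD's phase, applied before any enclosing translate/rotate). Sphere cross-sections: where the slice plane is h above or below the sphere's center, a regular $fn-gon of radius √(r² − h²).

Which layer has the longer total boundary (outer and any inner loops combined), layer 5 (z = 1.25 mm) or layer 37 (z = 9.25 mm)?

Layer 5 (z = 1.25): the cone contributes a regular 24-gon of circumradius 11.412 (interpolated between r1=12 and r2=8 at t=0.147) (perimeter = 2·24·11.412·sin(180°/24) = 71.50 mm); the sphere at (13.5, 0): section is a regular 24-gon, circumradius = √(r²−h²) = √(7²−2.25²) = 6.629 (perimeter = 2·24·6.629·sin(180°/24) = 41.53 mm); the cylinder at (13, -0.5): section is a regular 24-gon, circumradius r=4 (perimeter = 2·24·4.000·sin(180°/24) = 25.06 mm); Subtracting the remaining from the first: starting from the cone, the r=7 sphere at (13.5, 0) partially overlaps it — only the 34.06 mm² overlap (of its 136.46 mm²) is removed, clipping the outline; the r=4 cylinder at (13, -0.5) misses the remaining region (no effect) — boundary = 73.14 mm; the cube at (1.5, -1) is not intersected at this z (z outside [3, 11.5]); Taking the union: only that combined region is present, so the union is just that shape — boundary = 73.14 mm. So its perimeter = 73.14 mm. Layer 37 (z = 9.25): the cone does not reach this height (z outside [0, 8.5]); the sphere at (13.5, 0) is not intersected at this z (|z−center|=10.250 > r=7); the r=4 cylinder at (13, -0.5) gives a regular 24-gon of circumradius 4 (constant along its height) (perimeter = 2·24·4.000·sin(180°/24) = 25.06 mm); After the difference (first − rest): the first operand is absent here, so nothing remains; the cube at (1.5, -1) (footprint 5×8) is included at this height (perimeter 26.00 mm); Combining (union): only the 5×8 cube at (1.5, -1) is present, so the union is just that shape — boundary = 26.00 mm. So its perimeter = 26.00 mm. Layer 5 is larger (73.14 vs 26.00 mm).

layer 5 (z = 1.25 mm)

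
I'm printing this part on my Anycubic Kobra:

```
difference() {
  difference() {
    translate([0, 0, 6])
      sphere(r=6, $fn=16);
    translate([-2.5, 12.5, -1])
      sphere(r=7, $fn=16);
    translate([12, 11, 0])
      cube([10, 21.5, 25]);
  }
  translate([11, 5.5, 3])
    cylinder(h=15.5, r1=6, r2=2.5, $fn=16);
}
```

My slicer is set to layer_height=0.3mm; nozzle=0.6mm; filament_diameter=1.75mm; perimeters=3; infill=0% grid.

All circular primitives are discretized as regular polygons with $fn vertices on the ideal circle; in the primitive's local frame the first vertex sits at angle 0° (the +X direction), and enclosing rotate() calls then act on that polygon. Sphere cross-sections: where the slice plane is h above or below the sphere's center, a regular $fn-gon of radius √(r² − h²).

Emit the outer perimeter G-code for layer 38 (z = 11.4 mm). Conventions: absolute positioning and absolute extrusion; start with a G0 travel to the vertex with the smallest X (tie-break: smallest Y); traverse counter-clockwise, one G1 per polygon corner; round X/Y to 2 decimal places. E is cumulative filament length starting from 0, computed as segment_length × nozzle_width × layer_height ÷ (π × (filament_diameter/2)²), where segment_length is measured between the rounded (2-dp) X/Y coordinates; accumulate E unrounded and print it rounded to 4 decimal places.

At z = 11.4 mm: the r=6 sphere contributes a regular 16-gon of circumradius √(6²−5.4²) = 2.615; the sphere at (-2.5, 12.5) is absent (|z−center|=12.400 > r=7); the cube at (12, 11) (footprint 10×21.5) is included at this height; Subtracting the remaining from the first: starting from the r=6 sphere, the 10×21.5 cube at (12, 11) misses the remaining region (no effect) — 1 connected region; the cone at (11, 5.5) (r1=6→r2=2.5) has section circumradius 4.103 here — a regular 16-gon; After the difference (first − rest): starting from that combined region, the cone at (11, 5.5) misses the remaining region (no effect) — 1 connected region. The outline is a single polygon with 16 vertices. Extrusion per mm of travel: 0.6 × 0.3 / (π × 0.875²) = 0.074835. Accumulating E over each segment gives final E = 1.2232.

G0 X-2.62 Y0.00 Z11.40
G1 X-2.42 Y-1.00 E0.0763
G1 X-1.85 Y-1.85 E0.1529
G1 X-1.00 Y-2.42 E0.2295
G1 X0.00 Y-2.62 E0.3058
G1 X1.00 Y-2.42 E0.3821
G1 X1.85 Y-1.85 E0.4587
G1 X2.42 Y-1.00 E0.5353
G1 X2.62 Y0.00 E0.6116
G1 X2.42 Y1.00 E0.6879
G1 X1.85 Y1.85 E0.7645
G1 X1.00 Y2.42 E0.8411
G1 X0.00 Y2.62 E0.9174
G1 X-1.00 Y2.42 E0.9938
G1 X-1.85 Y1.85 E1.0703
G1 X-2.42 Y1.00 E1.1469
G1 X-2.62 Y0.00 E1.2232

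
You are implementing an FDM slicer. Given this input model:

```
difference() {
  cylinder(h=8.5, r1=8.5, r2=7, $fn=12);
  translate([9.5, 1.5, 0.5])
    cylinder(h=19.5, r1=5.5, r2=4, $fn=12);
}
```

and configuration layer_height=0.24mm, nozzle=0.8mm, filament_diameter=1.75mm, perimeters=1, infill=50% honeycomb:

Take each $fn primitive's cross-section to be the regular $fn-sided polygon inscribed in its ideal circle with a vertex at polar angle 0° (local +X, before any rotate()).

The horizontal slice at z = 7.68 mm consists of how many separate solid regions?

At z = 7.68 mm: the cone (r1=8.5→r2=7) has section circumradius 7.145 here — a regular 12-gon; the cone at (9.5, 1.5) contributes a regular 12-gon of circumradius 4.948 (interpolated between r1=5.5 and r2=4 at t=0.368); Subtracting the remaining from the first: starting from the cone, the cone at (9.5, 1.5) partially overlaps it — only the 10.06 mm² overlap (of its 73.44 mm²) is removed, clipping the outline — 1 connected region. The result has 1 disconnected region.

1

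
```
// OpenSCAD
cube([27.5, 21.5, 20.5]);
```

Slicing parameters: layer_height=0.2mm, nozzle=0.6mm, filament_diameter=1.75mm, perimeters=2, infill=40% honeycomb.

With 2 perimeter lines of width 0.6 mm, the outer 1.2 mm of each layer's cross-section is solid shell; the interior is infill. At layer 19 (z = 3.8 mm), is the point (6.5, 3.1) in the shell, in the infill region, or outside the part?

At z = 3.8 mm: the cube is present — its section is the full 27.5×21.5 rectangle. Overall, the cross-section is a single solid region. The nearest boundary edge runs (0.00, 0.00)→(27.50, 0.00); distance from the point to it = 3.10 mm. The point is inside the cross-section and 3.10 mm from the nearest boundary — more than the 1.2 mm shell width (2 × 0.6), so it's in the infill interior.

infill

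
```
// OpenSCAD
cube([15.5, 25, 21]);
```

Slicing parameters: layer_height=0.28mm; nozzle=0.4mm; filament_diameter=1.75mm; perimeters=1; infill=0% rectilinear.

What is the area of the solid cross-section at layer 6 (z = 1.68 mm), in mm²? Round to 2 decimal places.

At z = 1.68 mm: the cube is present — its section is the full 15.5×25 rectangle (area 387.50 mm²). Overall, the cross-section is a single solid region. Net area = 387.50 mm².

387.50 mm²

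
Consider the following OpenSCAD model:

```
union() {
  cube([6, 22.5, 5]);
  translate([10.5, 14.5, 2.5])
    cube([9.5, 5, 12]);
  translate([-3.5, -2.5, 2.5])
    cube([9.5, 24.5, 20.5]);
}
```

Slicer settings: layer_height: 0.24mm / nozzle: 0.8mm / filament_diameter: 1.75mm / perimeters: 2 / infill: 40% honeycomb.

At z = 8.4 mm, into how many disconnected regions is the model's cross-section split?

At z = 8.4 mm: the cube does not reach this height (z outside [0, 5]); the cube at (10.5, 14.5) is present — its section is the full 9.5×5 rectangle; the cube at (-3.5, -2.5) is present — its section is the full 9.5×24.5 rectangle; Merging all regions: the 2 present regions are separate (no shared area or edge), so areas and boundary lengths simply add and each stays a separate island — 2 connected regions. The result has 2 disconnected regions.

2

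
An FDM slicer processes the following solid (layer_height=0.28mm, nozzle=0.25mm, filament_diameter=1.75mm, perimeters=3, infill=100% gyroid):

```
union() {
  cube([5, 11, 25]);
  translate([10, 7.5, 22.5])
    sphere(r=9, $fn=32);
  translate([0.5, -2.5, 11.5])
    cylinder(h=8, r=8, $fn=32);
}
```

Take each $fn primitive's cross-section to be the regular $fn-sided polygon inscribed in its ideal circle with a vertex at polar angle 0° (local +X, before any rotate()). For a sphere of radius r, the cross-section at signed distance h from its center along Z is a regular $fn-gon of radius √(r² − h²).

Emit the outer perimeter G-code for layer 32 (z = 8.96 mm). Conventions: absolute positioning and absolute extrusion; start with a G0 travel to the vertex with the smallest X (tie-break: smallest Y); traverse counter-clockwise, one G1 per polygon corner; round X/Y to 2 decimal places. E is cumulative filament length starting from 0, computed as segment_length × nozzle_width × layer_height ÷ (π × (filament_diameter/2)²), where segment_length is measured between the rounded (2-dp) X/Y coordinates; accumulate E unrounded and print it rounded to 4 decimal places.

G0 X0.00 Y0.00 Z8.96
G1 X5.00 Y0.00 E0.1455
G1 X5.00 Y11.00 E0.4656
G1 X0.00 Y11.00 E0.6112
G1 X0.00 Y0.00 E0.9313

At z = 8.96 mm: the cube (footprint 5×11) is included at this height; the sphere at (10, 7.5) is not intersected at this z (|z−center|=13.540 > r=9); the cylinder at (0.5, -2.5) is absent (z outside [11.5, 19.5]); Combining (union): only the 5×11 cube is present, so the union is just that shape — 1 connected region. The outline is a single polygon with 4 vertices. Extrusion per mm of travel: 0.25 × 0.28 / (π × 0.875²) = 0.029103. Accumulating E over each segment gives final E = 0.9313.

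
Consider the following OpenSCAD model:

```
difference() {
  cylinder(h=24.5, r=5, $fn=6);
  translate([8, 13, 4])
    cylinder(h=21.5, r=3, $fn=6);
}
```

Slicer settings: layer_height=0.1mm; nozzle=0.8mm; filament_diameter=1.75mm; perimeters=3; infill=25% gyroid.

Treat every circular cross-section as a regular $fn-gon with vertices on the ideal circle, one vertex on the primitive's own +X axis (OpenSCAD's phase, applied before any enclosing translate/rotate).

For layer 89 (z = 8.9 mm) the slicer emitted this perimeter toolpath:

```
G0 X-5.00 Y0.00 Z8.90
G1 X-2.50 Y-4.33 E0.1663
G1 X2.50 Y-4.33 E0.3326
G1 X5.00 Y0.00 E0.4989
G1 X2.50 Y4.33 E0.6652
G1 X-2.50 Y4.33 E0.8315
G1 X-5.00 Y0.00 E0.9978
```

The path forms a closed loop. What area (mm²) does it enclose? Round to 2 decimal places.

Apply the shoelace formula to the sequence of (X, Y) vertices; enclosed area = 64.95 mm².

64.95 mm²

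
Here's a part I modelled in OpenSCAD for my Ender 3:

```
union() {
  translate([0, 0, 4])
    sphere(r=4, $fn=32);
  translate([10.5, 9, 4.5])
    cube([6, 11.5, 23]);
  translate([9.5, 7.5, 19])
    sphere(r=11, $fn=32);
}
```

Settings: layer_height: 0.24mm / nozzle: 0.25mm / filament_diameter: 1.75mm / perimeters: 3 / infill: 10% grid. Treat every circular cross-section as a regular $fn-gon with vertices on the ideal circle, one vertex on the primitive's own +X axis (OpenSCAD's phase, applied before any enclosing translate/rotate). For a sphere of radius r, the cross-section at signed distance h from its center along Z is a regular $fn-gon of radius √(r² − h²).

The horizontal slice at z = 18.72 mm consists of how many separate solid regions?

1

At z = 18.72 mm: the sphere does not reach this height (|z−center|=14.720 > r=4); the cube at (10.5, 9) (footprint 6×11.5) is included at this height; the r=11 sphere at (9.5, 7.5) slices to a regular 32-gon of circumradius 10.996 (√(r²−h²) with h=0.28 from center); Combining (union): the regions partially overlap (shared area 51.19 mm²), so overlapping operands fuse into one piece — 1 connected region. The result has 1 disconnected region.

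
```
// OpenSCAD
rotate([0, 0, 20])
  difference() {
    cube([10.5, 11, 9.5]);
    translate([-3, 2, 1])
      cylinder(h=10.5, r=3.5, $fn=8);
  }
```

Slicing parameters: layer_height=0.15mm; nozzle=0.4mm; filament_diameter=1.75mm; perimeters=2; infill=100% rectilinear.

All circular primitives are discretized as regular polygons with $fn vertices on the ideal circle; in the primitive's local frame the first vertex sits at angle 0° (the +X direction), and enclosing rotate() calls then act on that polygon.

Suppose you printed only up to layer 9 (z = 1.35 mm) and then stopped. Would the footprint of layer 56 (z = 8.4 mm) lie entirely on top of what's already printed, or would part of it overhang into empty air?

entirely on top

Compare the two slices. At z = 1.35: the cube (footprint 10.5×11) is included at this height (area 115.50 mm²); the r=3.5 cylinder at (-3, 2) contributes a regular 8-gon of circumradius 3.5 (area = (8/2)·3.500²·sin(360°/8) = 34.65 mm²); After the difference (first − rest): starting from the 10.5×11 cube (115.50 mm²), the r=3.5 cylinder at (-3, 2) partially overlaps it — only the 0.60 mm² overlap (of its 34.65 mm²) is removed, clipping the outline — area = 114.90 mm²; (whole slice rotated 20° about Z — lengths, areas and connectivity unchanged). At z = 8.4: the cube is present — its section is the full 10.5×11 rectangle (area 115.50 mm²); the r=3.5 cylinder at (-3, 2) gives a regular 8-gon of circumradius 3.5 (constant along its height) (area = (8/2)·3.500²·sin(360°/8) = 34.65 mm²); After the difference (first − rest): starting from the 10.5×11 cube (115.50 mm²), the r=3.5 cylinder at (-3, 2) partially overlaps it — only the 0.60 mm² overlap (of its 34.65 mm²) is removed, clipping the outline — area = 114.90 mm²; (whole slice rotated 20° about Z — lengths, areas and connectivity unchanged). Checking containment: the cross-section at z = 8.4 is a subset of the cross-section at z = 1.35.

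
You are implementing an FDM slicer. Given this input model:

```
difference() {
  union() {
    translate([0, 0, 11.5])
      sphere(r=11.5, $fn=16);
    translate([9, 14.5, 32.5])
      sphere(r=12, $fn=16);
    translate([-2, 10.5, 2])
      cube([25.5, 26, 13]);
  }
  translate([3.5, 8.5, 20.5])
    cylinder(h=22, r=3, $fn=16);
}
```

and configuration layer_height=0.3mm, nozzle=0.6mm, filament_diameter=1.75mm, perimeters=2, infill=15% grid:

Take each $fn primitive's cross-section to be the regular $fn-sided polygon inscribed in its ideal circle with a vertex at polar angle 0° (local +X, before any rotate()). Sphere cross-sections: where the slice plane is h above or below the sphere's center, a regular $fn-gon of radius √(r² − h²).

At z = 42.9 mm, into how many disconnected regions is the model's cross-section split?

At z = 42.9 mm: the sphere does not reach this height (|z−center|=31.400 > r=11.5); the r=12 sphere at (9, 14.5) slices to a regular 16-gon of circumradius 5.987 (√(r²−h²) with h=10.4 from center); the cube at (-2, 10.5) is not intersected at this z (z outside [2, 15]); Combining (union): only the r=12 sphere at (9, 14.5) is present, so the union is just that shape — 1 connected region; the cylinder at (3.5, 8.5) does not reach this height (z outside [20.5, 42.5]); Subtracting the remaining from the first: none of the subtracted shapes is present at this height, so the result so far is unchanged — 1 connected region. The result has 1 disconnected region.

1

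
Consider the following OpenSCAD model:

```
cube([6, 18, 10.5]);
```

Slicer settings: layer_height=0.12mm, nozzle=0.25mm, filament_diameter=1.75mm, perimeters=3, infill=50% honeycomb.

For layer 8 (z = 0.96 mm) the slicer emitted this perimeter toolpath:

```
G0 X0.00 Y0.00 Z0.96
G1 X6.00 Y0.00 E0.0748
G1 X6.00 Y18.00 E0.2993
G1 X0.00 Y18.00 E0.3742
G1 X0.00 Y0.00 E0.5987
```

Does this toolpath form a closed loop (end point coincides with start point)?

yes

Start point (G0): (0.00, 0.00). End point (last G1): the path returns to the start — closed.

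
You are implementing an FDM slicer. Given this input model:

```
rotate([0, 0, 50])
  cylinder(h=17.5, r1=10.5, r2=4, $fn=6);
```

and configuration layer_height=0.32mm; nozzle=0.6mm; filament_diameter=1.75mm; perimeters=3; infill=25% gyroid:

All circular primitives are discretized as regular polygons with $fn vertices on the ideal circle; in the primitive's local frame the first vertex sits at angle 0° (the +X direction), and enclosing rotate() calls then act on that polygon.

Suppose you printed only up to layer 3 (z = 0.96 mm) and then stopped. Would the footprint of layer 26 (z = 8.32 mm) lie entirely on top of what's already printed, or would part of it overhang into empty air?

Compare the two slices. At z = 0.96: the cone: at t=0.055 of its height the radius interpolates to r₁+(r₂−r₁)t = 10.143, giving a regular 6-gon of that circumradius (area = (6/2)·10.143²·sin(360°/6) = 267.31 mm²); (whole slice rotated 50° about Z — lengths, areas and connectivity unchanged). At z = 8.32: the cone contributes a regular 6-gon of circumradius 7.410 (interpolated between r1=10.5 and r2=4 at t=0.475) (area = (6/2)·7.410²·sin(360°/6) = 142.64 mm²); (rotated 50° about Z; rotation is an isometry so areas/perimeters/island counts are preserved). Checking containment: the cross-section at z = 8.32 is a subset of the cross-section at z = 0.96.

entirely on top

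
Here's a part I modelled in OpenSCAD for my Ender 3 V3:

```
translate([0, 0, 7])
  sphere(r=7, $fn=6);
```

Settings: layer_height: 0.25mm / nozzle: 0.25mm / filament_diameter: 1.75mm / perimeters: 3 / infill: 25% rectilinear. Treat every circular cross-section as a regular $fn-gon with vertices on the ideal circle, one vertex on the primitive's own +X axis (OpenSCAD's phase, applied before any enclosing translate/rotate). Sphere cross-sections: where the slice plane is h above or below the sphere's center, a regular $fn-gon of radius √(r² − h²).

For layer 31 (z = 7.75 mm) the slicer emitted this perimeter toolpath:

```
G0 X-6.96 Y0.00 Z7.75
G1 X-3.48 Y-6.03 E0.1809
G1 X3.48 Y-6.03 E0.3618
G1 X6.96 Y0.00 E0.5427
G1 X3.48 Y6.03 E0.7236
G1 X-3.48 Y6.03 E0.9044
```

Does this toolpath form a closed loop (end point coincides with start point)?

Start point (G0): (-6.96, 0.00). End point (last G1): the path does not return to the start — open.

no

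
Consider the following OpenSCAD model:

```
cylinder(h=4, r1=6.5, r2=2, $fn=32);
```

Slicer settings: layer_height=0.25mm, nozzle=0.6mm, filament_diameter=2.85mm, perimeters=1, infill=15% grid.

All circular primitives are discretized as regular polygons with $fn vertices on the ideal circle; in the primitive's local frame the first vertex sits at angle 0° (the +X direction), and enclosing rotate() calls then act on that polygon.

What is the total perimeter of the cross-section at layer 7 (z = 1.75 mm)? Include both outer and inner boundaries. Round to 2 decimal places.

28.42 mm

At z = 1.75 mm: the cone (r1=6.5→r2=2) has section circumradius 4.531 here — a regular 32-gon (perimeter = 2·32·4.531·sin(180°/32) = 28.42 mm). Overall, the cross-section is a single solid region. Total boundary length (outer) = 28.42 mm.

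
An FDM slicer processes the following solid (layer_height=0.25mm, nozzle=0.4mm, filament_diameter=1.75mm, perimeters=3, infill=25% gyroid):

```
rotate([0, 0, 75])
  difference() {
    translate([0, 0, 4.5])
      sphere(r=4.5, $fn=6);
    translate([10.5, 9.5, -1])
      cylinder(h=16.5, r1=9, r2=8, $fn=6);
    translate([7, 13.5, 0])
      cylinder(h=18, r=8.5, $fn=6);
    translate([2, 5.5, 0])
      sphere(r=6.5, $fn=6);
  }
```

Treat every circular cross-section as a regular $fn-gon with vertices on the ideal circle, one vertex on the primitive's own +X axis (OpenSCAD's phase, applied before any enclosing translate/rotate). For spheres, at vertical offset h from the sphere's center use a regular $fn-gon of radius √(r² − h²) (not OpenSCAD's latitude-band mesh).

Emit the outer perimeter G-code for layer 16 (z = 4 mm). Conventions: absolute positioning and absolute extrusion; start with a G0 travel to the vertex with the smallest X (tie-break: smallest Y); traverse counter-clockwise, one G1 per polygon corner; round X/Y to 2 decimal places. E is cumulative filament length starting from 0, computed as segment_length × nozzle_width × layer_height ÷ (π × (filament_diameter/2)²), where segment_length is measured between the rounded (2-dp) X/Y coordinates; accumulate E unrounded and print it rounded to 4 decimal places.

At z = 4 mm: the r=4.5 sphere contributes a regular 6-gon of circumradius √(4.5²−0.5²) = 4.472; the cone at (10.5, 9.5): at t=0.303 of its height the radius interpolates to r₁+(r₂−r₁)t = 8.697, giving a regular 6-gon of that circumradius; the r=8.5 cylinder at (7, 13.5) contributes a regular 6-gon of circumradius 8.5; the r=6.5 sphere at (2, 5.5) slices to a regular 6-gon of circumradius 5.123 (√(r²−h²) with h=4 from center); Taking the first minus the rest: starting from the r=4.5 sphere, the cone at (10.5, 9.5) misses the remaining region (no effect); the r=8.5 cylinder at (7, 13.5) misses the remaining region (no effect); the r=6.5 sphere at (2, 5.5) partially overlaps it — only the 12.42 mm² overlap (of its 68.20 mm²) is removed, clipping the outline — 1 connected region; (whole slice rotated 75° about Z — lengths, areas and connectivity unchanged). The outline is a single polygon with 8 vertices. Extrusion per mm of travel: 0.4 × 0.25 / (π × 0.875²) = 0.041575. Accumulating E over each segment gives final E = 1.1158.

G0 X-4.32 Y-1.16 Z4.00
G1 X-1.16 Y-4.32 E0.1858
G1 X3.16 Y-3.16 E0.3718
G1 X4.32 Y1.16 E0.5577
G1 X1.16 Y4.32 E0.7435
G1 X-0.03 Y4.00 E0.7948
G1 X-1.17 Y-0.27 E0.9785
G1 X-4.31 Y-1.11 E1.1136
G1 X-4.32 Y-1.16 E1.1158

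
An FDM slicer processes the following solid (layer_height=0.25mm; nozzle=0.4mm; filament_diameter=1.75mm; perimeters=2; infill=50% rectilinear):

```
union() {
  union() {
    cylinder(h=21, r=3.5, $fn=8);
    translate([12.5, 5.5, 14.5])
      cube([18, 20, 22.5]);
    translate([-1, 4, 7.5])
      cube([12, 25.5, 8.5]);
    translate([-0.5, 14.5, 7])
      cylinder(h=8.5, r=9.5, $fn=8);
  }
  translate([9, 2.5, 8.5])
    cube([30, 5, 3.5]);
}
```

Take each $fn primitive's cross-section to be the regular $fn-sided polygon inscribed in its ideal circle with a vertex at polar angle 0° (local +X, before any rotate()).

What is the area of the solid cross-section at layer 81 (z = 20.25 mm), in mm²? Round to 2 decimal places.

At z = 20.25 mm: the r=3.5 cylinder gives a regular 8-gon of circumradius 3.5 (constant along its height) (area = (8/2)·3.500²·sin(360°/8) = 34.65 mm²); the cube at (12.5, 5.5) (footprint 18×20) is included at this height (area 360.00 mm²); the cube at (-1, 4) is not intersected at this z (z outside [7.5, 16]); the cylinder at (-0.5, 14.5) is absent (z outside [7, 15.5]); Merging all regions: the 2 present regions are separate (no shared area or edge), so areas and boundary lengths simply add and each stays a separate island — area = 394.65 mm²; the cube at (9, 2.5) is absent (z outside [8.5, 12]); Taking the union: only the result so far is present, so the union is just that shape — area = 394.65 mm². Overall, the cross-section has 2 separate islands. Net area = 394.65 mm².

394.65 mm²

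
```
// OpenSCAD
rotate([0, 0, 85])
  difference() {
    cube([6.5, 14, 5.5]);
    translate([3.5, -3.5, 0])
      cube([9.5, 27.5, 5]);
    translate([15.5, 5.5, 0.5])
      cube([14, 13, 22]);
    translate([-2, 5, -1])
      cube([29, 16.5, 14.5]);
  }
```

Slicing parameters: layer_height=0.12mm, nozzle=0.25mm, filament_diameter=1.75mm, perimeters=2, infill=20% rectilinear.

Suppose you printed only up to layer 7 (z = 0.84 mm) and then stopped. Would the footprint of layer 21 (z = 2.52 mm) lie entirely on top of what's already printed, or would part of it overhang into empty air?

entirely on top

Compare the two slices. At z = 0.84: the 6.5×14 cube contributes its full rectangle (area 91.00 mm²); the 9.5×27.5 cube at (3.5, -3.5) contributes its full rectangle (area 261.25 mm²); the cube at (15.5, 5.5) (footprint 14×13) is included at this height (area 182.00 mm²); the 29×16.5 cube at (-2, 5) contributes its full rectangle (area 478.50 mm²); After the difference (first − rest): starting from the 6.5×14 cube (91.00 mm²), the 9.5×27.5 cube at (3.5, -3.5) partially overlaps it — only the 42.00 mm² overlap (of its 261.25 mm²) is removed, clipping the outline; the 14×13 cube at (15.5, 5.5) misses the remaining region (no effect); the 29×16.5 cube at (-2, 5) partially overlaps it — only the 31.50 mm² overlap (of its 478.50 mm²) is removed, clipping the outline — area = 17.50 mm²; (rotated 85° about Z; rotation is an isometry so areas/perimeters/island counts are preserved). At z = 2.52: the cube is present — its section is the full 6.5×14 rectangle (area 91.00 mm²); the 9.5×27.5 cube at (3.5, -3.5) contributes its full rectangle (area 261.25 mm²); the cube at (15.5, 5.5) (footprint 14×13) is included at this height (area 182.00 mm²); the 29×16.5 cube at (-2, 5) contributes its full rectangle (area 478.50 mm²); Taking the first minus the rest: starting from the 6.5×14 cube (91.00 mm²), the 9.5×27.5 cube at (3.5, -3.5) partially overlaps it — only the 42.00 mm² overlap (of its 261.25 mm²) is removed, clipping the outline; the 14×13 cube at (15.5, 5.5) misses the remaining region (no effect); the 29×16.5 cube at (-2, 5) partially overlaps it — only the 31.50 mm² overlap (of its 478.50 mm²) is removed, clipping the outline — area = 17.50 mm²; (whole slice rotated 85° about Z — lengths, areas and connectivity unchanged). Checking containment: the cross-section at z = 2.52 is a subset of the cross-section at z = 0.84.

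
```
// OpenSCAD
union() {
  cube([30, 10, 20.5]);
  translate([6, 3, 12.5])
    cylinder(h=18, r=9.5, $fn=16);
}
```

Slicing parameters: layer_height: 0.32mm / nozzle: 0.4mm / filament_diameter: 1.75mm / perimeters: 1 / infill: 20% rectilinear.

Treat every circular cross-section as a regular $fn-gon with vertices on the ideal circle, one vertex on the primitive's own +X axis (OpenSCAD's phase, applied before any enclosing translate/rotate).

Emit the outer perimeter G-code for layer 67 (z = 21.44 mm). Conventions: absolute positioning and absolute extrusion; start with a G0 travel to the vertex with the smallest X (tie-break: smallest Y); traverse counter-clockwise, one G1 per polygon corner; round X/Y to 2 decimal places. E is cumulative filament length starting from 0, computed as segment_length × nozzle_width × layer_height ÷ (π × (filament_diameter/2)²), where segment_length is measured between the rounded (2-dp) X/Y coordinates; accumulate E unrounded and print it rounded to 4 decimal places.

G0 X-3.50 Y3.00 Z21.44
G1 X-2.78 Y-0.64 E0.1975
G1 X-0.72 Y-3.72 E0.3946
G1 X2.36 Y-5.78 E0.5918
G1 X6.00 Y-6.50 E0.7893
G1 X9.64 Y-5.78 E0.9868
G1 X12.72 Y-3.72 E1.1839
G1 X14.78 Y-0.64 E1.3811
G1 X15.50 Y3.00 E1.5786
G1 X14.78 Y6.64 E1.7761
G1 X12.72 Y9.72 E1.9732
G1 X9.64 Y11.78 E2.1704
G1 X6.00 Y12.50 E2.3679
G1 X2.36 Y11.78 E2.5653
G1 X-0.72 Y9.72 E2.7625
G1 X-2.78 Y6.64 E2.9597
G1 X-3.50 Y3.00 E3.1572

At z = 21.44 mm: the cube does not reach this height (z outside [0, 20.5]); the cylinder at (6, 3): section is a regular 16-gon, circumradius r=9.5; Combining (union): only the r=9.5 cylinder at (6, 3) is present, so the union is just that shape — 1 connected region. The outline is a single polygon with 16 vertices. Extrusion per mm of travel: 0.4 × 0.32 / (π × 0.875²) = 0.053216. Accumulating E over each segment gives final E = 3.1572.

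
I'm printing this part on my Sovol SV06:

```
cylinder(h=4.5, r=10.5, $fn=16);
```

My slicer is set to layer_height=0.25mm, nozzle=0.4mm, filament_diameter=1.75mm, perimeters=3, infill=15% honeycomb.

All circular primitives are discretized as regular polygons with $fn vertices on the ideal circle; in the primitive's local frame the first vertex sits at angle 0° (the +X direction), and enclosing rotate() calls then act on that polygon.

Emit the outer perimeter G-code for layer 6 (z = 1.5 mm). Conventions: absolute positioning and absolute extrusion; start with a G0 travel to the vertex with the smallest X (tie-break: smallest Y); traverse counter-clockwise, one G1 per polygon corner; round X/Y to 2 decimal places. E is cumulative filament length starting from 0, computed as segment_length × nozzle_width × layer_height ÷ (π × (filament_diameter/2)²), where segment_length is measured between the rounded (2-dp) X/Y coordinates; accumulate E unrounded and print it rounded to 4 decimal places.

At z = 1.5 mm: the cylinder: section is a regular 16-gon, circumradius r=10.5. The outline is a single polygon with 16 vertices. Extrusion per mm of travel: 0.4 × 0.25 / (π × 0.875²) = 0.041575. Accumulating E over each segment gives final E = 2.7248.

G0 X-10.50 Y0.00 Z1.50
G1 X-9.70 Y-4.02 E0.1704
G1 X-7.42 Y-7.42 E0.3406
G1 X-4.02 Y-9.70 E0.5108
G1 X0.00 Y-10.50 E0.6812
G1 X4.02 Y-9.70 E0.8516
G1 X7.42 Y-7.42 E1.0218
G1 X9.70 Y-4.02 E1.1920
G1 X10.50 Y0.00 E1.3624
G1 X9.70 Y4.02 E1.5328
G1 X7.42 Y7.42 E1.7030
G1 X4.02 Y9.70 E1.8732
G1 X0.00 Y10.50 E2.0436
G1 X-4.02 Y9.70 E2.2140
G1 X-7.42 Y7.42 E2.3842
G1 X-9.70 Y4.02 E2.5544
G1 X-10.50 Y0.00 E2.7248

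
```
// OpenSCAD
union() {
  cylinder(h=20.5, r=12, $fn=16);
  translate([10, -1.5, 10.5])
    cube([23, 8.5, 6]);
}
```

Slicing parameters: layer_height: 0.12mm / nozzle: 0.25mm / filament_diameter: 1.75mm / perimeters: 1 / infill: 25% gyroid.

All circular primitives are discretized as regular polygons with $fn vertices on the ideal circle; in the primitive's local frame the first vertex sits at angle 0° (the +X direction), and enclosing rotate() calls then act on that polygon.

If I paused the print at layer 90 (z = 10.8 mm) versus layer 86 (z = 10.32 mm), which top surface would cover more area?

Layer 90 (z = 10.8): the r=12 cylinder gives a regular 16-gon of circumradius 12 (constant along its height) (area = (16/2)·12.000²·sin(360°/16) = 440.85 mm²); the cube at (10, -1.5) (footprint 23×8.5) is included at this height (area 195.50 mm²); Merging all regions: the regions partially overlap — summed areas 636.35 mm² minus the doubly-counted overlap 10.75 mm² gives 625.60 mm² — area = 625.60 mm². So its area = 625.60 mm². Layer 86 (z = 10.32): the r=12 cylinder gives a regular 16-gon of circumradius 12 (constant along its height) (area = (16/2)·12.000²·sin(360°/16) = 440.85 mm²); the cube at (10, -1.5) does not reach this height (z outside [10.5, 16.5]); Taking the union: only the r=12 cylinder is present, so the union is just that shape — area = 440.85 mm². So its area = 440.85 mm². Layer 90 is larger (625.60 vs 440.85 mm²).

layer 90 (z = 10.8 mm)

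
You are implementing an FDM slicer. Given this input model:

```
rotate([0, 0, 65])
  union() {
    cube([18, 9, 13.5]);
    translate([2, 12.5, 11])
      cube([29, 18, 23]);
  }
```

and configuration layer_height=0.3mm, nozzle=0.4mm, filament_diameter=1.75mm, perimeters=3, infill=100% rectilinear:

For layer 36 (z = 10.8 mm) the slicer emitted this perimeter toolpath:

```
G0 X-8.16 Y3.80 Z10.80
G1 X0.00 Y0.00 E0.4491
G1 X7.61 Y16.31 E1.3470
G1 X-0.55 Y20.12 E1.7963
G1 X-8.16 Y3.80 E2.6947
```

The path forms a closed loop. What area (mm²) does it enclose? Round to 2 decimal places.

Apply the shoelace formula to the sequence of (X, Y) vertices; enclosed area = 162.09 mm².

162.09 mm²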